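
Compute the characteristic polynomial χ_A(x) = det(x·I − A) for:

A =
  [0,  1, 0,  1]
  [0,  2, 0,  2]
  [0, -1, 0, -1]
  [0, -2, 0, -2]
x^4

Expanding det(x·I − A) (e.g. by cofactor expansion or by noting that A is similar to its Jordan form J, which has the same characteristic polynomial as A) gives
  χ_A(x) = x^4
which factors as x^4. The eigenvalues (with algebraic multiplicities) are λ = 0 with multiplicity 4.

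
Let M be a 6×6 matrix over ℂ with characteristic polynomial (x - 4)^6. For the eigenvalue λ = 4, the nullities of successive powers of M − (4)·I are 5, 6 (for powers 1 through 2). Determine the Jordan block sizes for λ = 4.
Block sizes for λ = 4: [2, 1, 1, 1, 1]

From the dimensions of kernels of powers, the number of Jordan blocks of size at least j is d_j − d_{j−1} where d_j = dim ker(N^j) (with d_0 = 0). Computing the differences gives [5, 1].
The number of blocks of size exactly k is (#blocks of size ≥ k) − (#blocks of size ≥ k + 1), so the partition is: 4 block(s) of size 1, 1 block(s) of size 2.
In nonincreasing order the block sizes are [2, 1, 1, 1, 1].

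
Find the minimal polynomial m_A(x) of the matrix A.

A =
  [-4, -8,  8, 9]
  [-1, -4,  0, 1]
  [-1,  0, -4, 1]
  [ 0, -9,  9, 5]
x^4 + 7*x^3 - 12*x^2 - 176*x - 320

The characteristic polynomial is χ_A(x) = (x - 5)*(x + 4)^3, so the eigenvalues are known. The minimal polynomial is
  m_A(x) = Π_λ (x − λ)^{k_λ}
where k_λ is the size of the *largest* Jordan block for λ (equivalently, the smallest k with (A − λI)^k v = 0 for every generalised eigenvector v of λ).

  λ = -4: largest Jordan block has size 3, contributing (x + 4)^3
  λ = 5: largest Jordan block has size 1, contributing (x − 5)

So m_A(x) = (x - 5)*(x + 4)^3 = x^4 + 7*x^3 - 12*x^2 - 176*x - 320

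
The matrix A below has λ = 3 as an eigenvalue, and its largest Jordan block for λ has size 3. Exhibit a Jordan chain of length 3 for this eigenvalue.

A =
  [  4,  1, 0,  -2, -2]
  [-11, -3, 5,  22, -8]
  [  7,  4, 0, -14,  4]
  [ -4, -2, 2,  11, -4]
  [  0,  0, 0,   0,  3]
A Jordan chain for λ = 3 of length 3:
v_1 = (-2, 2, -2, 0, 0)ᵀ
v_2 = (1, -11, 7, -4, 0)ᵀ
v_3 = (1, 0, 0, 0, 0)ᵀ

Let N = A − (3)·I. We want v_3 with N^3 v_3 = 0 but N^2 v_3 ≠ 0; then v_{j-1} := N · v_j for j = 3, …, 2.

Pick v_3 = (1, 0, 0, 0, 0)ᵀ.
Then v_2 = N · v_3 = (1, -11, 7, -4, 0)ᵀ.
Then v_1 = N · v_2 = (-2, 2, -2, 0, 0)ᵀ.

Sanity check: (A − (3)·I) v_1 = (0, 0, 0, 0, 0)ᵀ = 0. ✓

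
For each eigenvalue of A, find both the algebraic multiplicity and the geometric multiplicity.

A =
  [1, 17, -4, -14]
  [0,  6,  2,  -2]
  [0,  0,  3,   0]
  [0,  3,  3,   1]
λ = 1: alg = 1, geom = 1; λ = 3: alg = 2, geom = 1; λ = 4: alg = 1, geom = 1

Step 1 — factor the characteristic polynomial to read off the algebraic multiplicities:
  χ_A(x) = (x - 4)*(x - 3)^2*(x - 1)

Step 2 — compute geometric multiplicities via the rank-nullity identity g(λ) = n − rank(A − λI):
  rank(A − (1)·I) = 3, so dim ker(A − (1)·I) = n − 3 = 1
  rank(A − (3)·I) = 3, so dim ker(A − (3)·I) = n − 3 = 1
  rank(A − (4)·I) = 3, so dim ker(A − (4)·I) = n − 3 = 1

Summary:
  λ = 1: algebraic multiplicity = 1, geometric multiplicity = 1
  λ = 3: algebraic multiplicity = 2, geometric multiplicity = 1
  λ = 4: algebraic multiplicity = 1, geometric multiplicity = 1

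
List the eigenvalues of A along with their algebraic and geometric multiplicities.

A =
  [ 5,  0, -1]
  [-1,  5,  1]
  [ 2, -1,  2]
λ = 4: alg = 3, geom = 1

Step 1 — factor the characteristic polynomial to read off the algebraic multiplicities:
  χ_A(x) = (x - 4)^3

Step 2 — compute geometric multiplicities via the rank-nullity identity g(λ) = n − rank(A − λI):
  rank(A − (4)·I) = 2, so dim ker(A − (4)·I) = n − 2 = 1

Summary:
  λ = 4: algebraic multiplicity = 3, geometric multiplicity = 1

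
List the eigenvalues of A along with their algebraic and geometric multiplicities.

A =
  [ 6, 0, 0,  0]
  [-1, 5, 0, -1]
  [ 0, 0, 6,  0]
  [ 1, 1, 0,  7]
λ = 6: alg = 4, geom = 3

Step 1 — factor the characteristic polynomial to read off the algebraic multiplicities:
  χ_A(x) = (x - 6)^4

Step 2 — compute geometric multiplicities via the rank-nullity identity g(λ) = n − rank(A − λI):
  rank(A − (6)·I) = 1, so dim ker(A − (6)·I) = n − 1 = 3

Summary:
  λ = 6: algebraic multiplicity = 4, geometric multiplicity = 3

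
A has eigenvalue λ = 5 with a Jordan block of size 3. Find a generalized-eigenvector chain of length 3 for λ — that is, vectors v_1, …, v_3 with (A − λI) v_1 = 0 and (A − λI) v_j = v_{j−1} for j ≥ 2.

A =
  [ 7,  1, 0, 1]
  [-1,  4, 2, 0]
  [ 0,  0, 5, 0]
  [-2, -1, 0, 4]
A Jordan chain for λ = 5 of length 3:
v_1 = (1, -1, 0, -1)ᵀ
v_2 = (2, -1, 0, -2)ᵀ
v_3 = (1, 0, 0, 0)ᵀ

Let N = A − (5)·I. We want v_3 with N^3 v_3 = 0 but N^2 v_3 ≠ 0; then v_{j-1} := N · v_j for j = 3, …, 2.

Pick v_3 = (1, 0, 0, 0)ᵀ.
Then v_2 = N · v_3 = (2, -1, 0, -2)ᵀ.
Then v_1 = N · v_2 = (1, -1, 0, -1)ᵀ.

Sanity check: (A − (5)·I) v_1 = (0, 0, 0, 0)ᵀ = 0. ✓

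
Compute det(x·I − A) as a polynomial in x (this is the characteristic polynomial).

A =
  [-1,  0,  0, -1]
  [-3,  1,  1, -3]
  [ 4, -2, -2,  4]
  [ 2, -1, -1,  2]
x^4

Expanding det(x·I − A) (e.g. by cofactor expansion or by noting that A is similar to its Jordan form J, which has the same characteristic polynomial as A) gives
  χ_A(x) = x^4
which factors as x^4. The eigenvalues (with algebraic multiplicities) are λ = 0 with multiplicity 4.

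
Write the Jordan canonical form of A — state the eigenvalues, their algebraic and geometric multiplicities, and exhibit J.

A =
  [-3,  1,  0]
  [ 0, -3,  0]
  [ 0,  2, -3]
J_2(-3) ⊕ J_1(-3)

The characteristic polynomial is
  det(x·I − A) = x^3 + 9*x^2 + 27*x + 27 = (x + 3)^3

Eigenvalues and multiplicities (the geometric multiplicity of λ is n − rank(A − λI), which equals the number of Jordan blocks for λ):
  λ = -3: algebraic multiplicity = 3, geometric multiplicity = 2

Determining the block sizes for each eigenvalue:
  λ = -3: 2 blocks summing to 3 forces exactly one block of size 2 and the rest size 1 → block sizes [2, 1]

Assembling the blocks gives a Jordan form
J =
  [-3,  1,  0]
  [ 0, -3,  0]
  [ 0,  0, -3]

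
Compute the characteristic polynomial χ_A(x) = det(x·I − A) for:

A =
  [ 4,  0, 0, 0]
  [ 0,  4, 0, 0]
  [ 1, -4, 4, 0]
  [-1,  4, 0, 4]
x^4 - 16*x^3 + 96*x^2 - 256*x + 256

Expanding det(x·I − A) (e.g. by cofactor expansion or by noting that A is similar to its Jordan form J, which has the same characteristic polynomial as A) gives
  χ_A(x) = x^4 - 16*x^3 + 96*x^2 - 256*x + 256
which factors as (x - 4)^4. The eigenvalues (with algebraic multiplicities) are λ = 4 with multiplicity 4.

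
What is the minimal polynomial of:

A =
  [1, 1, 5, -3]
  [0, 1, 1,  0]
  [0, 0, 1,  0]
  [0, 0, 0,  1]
x^3 - 3*x^2 + 3*x - 1

The characteristic polynomial is χ_A(x) = (x - 1)^4, so the eigenvalues are known. The minimal polynomial is
  m_A(x) = Π_λ (x − λ)^{k_λ}
where k_λ is the size of the *largest* Jordan block for λ (equivalently, the smallest k with (A − λI)^k v = 0 for every generalised eigenvector v of λ).

  λ = 1: largest Jordan block has size 3, contributing (x − 1)^3

So m_A(x) = (x - 1)^3 = x^3 - 3*x^2 + 3*x - 1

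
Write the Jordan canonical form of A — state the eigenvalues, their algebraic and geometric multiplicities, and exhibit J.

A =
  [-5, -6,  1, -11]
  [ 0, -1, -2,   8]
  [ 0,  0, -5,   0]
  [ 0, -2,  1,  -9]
J_3(-5) ⊕ J_1(-5)

The characteristic polynomial is
  det(x·I − A) = x^4 + 20*x^3 + 150*x^2 + 500*x + 625 = (x + 5)^4

Eigenvalues and multiplicities (the geometric multiplicity of λ is n − rank(A − λI), which equals the number of Jordan blocks for λ):
  λ = -5: algebraic multiplicity = 4, geometric multiplicity = 2

Determining the block sizes for each eigenvalue:
  λ = -5: with am = 4 and gm = 2, the partition is not yet determined (e.g. several partitions of 4 into 2 parts exist). Let N = A − (-5)·I. Computing rank(N^1) = 2, rank(N^2) = 1, rank(N^3) = 0; the number of blocks of size ≥ j is rank(N^{j−1}) − rank(N^j), giving [2, 1, 1]. So we have 1 block(s) of size 3, 1 block(s) of size 1 → block sizes [3, 1]

Assembling the blocks gives a Jordan form
J =
  [-5,  1,  0,  0]
  [ 0, -5,  1,  0]
  [ 0,  0, -5,  0]
  [ 0,  0,  0, -5]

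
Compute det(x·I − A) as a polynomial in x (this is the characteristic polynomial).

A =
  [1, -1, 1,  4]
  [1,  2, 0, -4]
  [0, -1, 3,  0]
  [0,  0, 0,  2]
x^4 - 8*x^3 + 24*x^2 - 32*x + 16

Expanding det(x·I − A) (e.g. by cofactor expansion or by noting that A is similar to its Jordan form J, which has the same characteristic polynomial as A) gives
  χ_A(x) = x^4 - 8*x^3 + 24*x^2 - 32*x + 16
which factors as (x - 2)^4. The eigenvalues (with algebraic multiplicities) are λ = 2 with multiplicity 4.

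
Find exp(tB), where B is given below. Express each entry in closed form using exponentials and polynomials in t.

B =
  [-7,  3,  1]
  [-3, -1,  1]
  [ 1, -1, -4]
e^{tB} =
  [t^2*exp(-4*t)/2 - 3*t*exp(-4*t) + exp(-4*t), -t^2*exp(-4*t)/2 + 3*t*exp(-4*t), t*exp(-4*t)]
  [t^2*exp(-4*t)/2 - 3*t*exp(-4*t), -t^2*exp(-4*t)/2 + 3*t*exp(-4*t) + exp(-4*t), t*exp(-4*t)]
  [t*exp(-4*t), -t*exp(-4*t), exp(-4*t)]

Strategy: write B = P · J · P⁻¹ where J is a Jordan canonical form, so e^{tB} = P · e^{tJ} · P⁻¹, and e^{tJ} can be computed block-by-block.

B has Jordan form
J =
  [-4,  1,  0]
  [ 0, -4,  1]
  [ 0,  0, -4]
(up to reordering of blocks).

Per-block formulas:
  For a 3×3 Jordan block J_3(-4): exp(t · J_3(-4)) = e^(-4t)·(I + t·N + (t^2/2)·N^2), where N is the 3×3 nilpotent shift.

After assembling e^{tJ} and conjugating by P, we get:

e^{tB} =
  [t^2*exp(-4*t)/2 - 3*t*exp(-4*t) + exp(-4*t), -t^2*exp(-4*t)/2 + 3*t*exp(-4*t), t*exp(-4*t)]
  [t^2*exp(-4*t)/2 - 3*t*exp(-4*t), -t^2*exp(-4*t)/2 + 3*t*exp(-4*t) + exp(-4*t), t*exp(-4*t)]
  [t*exp(-4*t), -t*exp(-4*t), exp(-4*t)]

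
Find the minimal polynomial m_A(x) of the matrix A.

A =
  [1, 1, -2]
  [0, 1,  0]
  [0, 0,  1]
x^2 - 2*x + 1

The characteristic polynomial is χ_A(x) = (x - 1)^3, so the eigenvalues are known. The minimal polynomial is
  m_A(x) = Π_λ (x − λ)^{k_λ}
where k_λ is the size of the *largest* Jordan block for λ (equivalently, the smallest k with (A − λI)^k v = 0 for every generalised eigenvector v of λ).

  λ = 1: largest Jordan block has size 2, contributing (x − 1)^2

So m_A(x) = (x - 1)^2 = x^2 - 2*x + 1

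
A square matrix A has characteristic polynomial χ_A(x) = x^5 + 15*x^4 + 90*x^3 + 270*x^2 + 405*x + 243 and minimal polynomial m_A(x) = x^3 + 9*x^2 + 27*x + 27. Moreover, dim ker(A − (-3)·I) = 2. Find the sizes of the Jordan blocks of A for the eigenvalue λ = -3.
Block sizes for λ = -3: [3, 2]

Step 1 — from the characteristic polynomial, algebraic multiplicity of λ = -3 is 5. From dim ker(A − (-3)·I) = 2, there are exactly 2 Jordan blocks for λ = -3.
Step 2 — from the minimal polynomial, the factor (x + 3)^3 tells us the largest block for λ = -3 has size 3.
Step 3 — with total size 5, 2 blocks, and largest block 3, the block sizes (in nonincreasing order) are [3, 2].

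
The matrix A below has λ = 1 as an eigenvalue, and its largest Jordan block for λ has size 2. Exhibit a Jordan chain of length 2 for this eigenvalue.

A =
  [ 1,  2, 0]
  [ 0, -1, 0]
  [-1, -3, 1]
A Jordan chain for λ = 1 of length 2:
v_1 = (0, 0, -1)ᵀ
v_2 = (1, 0, 0)ᵀ

Let N = A − (1)·I. We want v_2 with N^2 v_2 = 0 but N^1 v_2 ≠ 0; then v_{j-1} := N · v_j for j = 2, …, 2.

Pick v_2 = (1, 0, 0)ᵀ.
Then v_1 = N · v_2 = (0, 0, -1)ᵀ.

Sanity check: (A − (1)·I) v_1 = (0, 0, 0)ᵀ = 0. ✓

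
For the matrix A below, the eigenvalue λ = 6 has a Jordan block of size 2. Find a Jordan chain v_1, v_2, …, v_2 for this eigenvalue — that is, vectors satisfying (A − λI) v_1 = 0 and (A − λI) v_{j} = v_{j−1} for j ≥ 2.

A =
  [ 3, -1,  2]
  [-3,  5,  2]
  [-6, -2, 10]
A Jordan chain for λ = 6 of length 2:
v_1 = (-3, -3, -6)ᵀ
v_2 = (1, 0, 0)ᵀ

Let N = A − (6)·I. We want v_2 with N^2 v_2 = 0 but N^1 v_2 ≠ 0; then v_{j-1} := N · v_j for j = 2, …, 2.

Pick v_2 = (1, 0, 0)ᵀ.
Then v_1 = N · v_2 = (-3, -3, -6)ᵀ.

Sanity check: (A − (6)·I) v_1 = (0, 0, 0)ᵀ = 0. ✓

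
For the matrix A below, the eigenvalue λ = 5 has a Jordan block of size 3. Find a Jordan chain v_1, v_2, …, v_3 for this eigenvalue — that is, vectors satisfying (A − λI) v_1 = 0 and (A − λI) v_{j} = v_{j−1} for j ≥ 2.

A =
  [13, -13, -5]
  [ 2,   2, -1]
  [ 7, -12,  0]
A Jordan chain for λ = 5 of length 3:
v_1 = (3, 3, -3)ᵀ
v_2 = (8, 2, 7)ᵀ
v_3 = (1, 0, 0)ᵀ

Let N = A − (5)·I. We want v_3 with N^3 v_3 = 0 but N^2 v_3 ≠ 0; then v_{j-1} := N · v_j for j = 3, …, 2.

Pick v_3 = (1, 0, 0)ᵀ.
Then v_2 = N · v_3 = (8, 2, 7)ᵀ.
Then v_1 = N · v_2 = (3, 3, -3)ᵀ.

Sanity check: (A − (5)·I) v_1 = (0, 0, 0)ᵀ = 0. ✓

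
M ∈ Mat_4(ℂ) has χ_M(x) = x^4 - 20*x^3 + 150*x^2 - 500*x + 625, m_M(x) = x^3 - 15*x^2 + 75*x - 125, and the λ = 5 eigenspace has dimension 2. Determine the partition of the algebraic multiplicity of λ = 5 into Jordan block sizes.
Block sizes for λ = 5: [3, 1]

Step 1 — from the characteristic polynomial, algebraic multiplicity of λ = 5 is 4. From dim ker(M − (5)·I) = 2, there are exactly 2 Jordan blocks for λ = 5.
Step 2 — from the minimal polynomial, the factor (x − 5)^3 tells us the largest block for λ = 5 has size 3.
Step 3 — with total size 4, 2 blocks, and largest block 3, the block sizes (in nonincreasing order) are [3, 1].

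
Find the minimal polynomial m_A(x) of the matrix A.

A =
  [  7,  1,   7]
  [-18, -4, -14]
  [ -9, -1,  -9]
x^2 + 4*x + 4

The characteristic polynomial is χ_A(x) = (x + 2)^3, so the eigenvalues are known. The minimal polynomial is
  m_A(x) = Π_λ (x − λ)^{k_λ}
where k_λ is the size of the *largest* Jordan block for λ (equivalently, the smallest k with (A − λI)^k v = 0 for every generalised eigenvector v of λ).

  λ = -2: largest Jordan block has size 2, contributing (x + 2)^2

So m_A(x) = (x + 2)^2 = x^2 + 4*x + 4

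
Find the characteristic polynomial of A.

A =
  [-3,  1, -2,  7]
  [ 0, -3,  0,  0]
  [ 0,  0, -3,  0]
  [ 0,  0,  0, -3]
x^4 + 12*x^3 + 54*x^2 + 108*x + 81

Expanding det(x·I − A) (e.g. by cofactor expansion or by noting that A is similar to its Jordan form J, which has the same characteristic polynomial as A) gives
  χ_A(x) = x^4 + 12*x^3 + 54*x^2 + 108*x + 81
which factors as (x + 3)^4. The eigenvalues (with algebraic multiplicities) are λ = -3 with multiplicity 4.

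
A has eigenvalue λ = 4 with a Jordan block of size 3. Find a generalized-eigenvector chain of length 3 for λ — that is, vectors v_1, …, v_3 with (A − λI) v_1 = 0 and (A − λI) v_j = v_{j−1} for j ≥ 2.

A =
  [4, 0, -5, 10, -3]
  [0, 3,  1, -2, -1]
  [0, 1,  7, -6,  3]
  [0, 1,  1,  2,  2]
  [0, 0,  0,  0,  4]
A Jordan chain for λ = 4 of length 3:
v_1 = (5, 0, -4, -2, 0)ᵀ
v_2 = (0, -1, 1, 1, 0)ᵀ
v_3 = (0, 1, 0, 0, 0)ᵀ

Let N = A − (4)·I. We want v_3 with N^3 v_3 = 0 but N^2 v_3 ≠ 0; then v_{j-1} := N · v_j for j = 3, …, 2.

Pick v_3 = (0, 1, 0, 0, 0)ᵀ.
Then v_2 = N · v_3 = (0, -1, 1, 1, 0)ᵀ.
Then v_1 = N · v_2 = (5, 0, -4, -2, 0)ᵀ.

Sanity check: (A − (4)·I) v_1 = (0, 0, 0, 0, 0)ᵀ = 0. ✓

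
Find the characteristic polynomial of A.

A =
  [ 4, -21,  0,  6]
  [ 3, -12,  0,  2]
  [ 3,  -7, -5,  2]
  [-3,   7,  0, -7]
x^4 + 20*x^3 + 150*x^2 + 500*x + 625

Expanding det(x·I − A) (e.g. by cofactor expansion or by noting that A is similar to its Jordan form J, which has the same characteristic polynomial as A) gives
  χ_A(x) = x^4 + 20*x^3 + 150*x^2 + 500*x + 625
which factors as (x + 5)^4. The eigenvalues (with algebraic multiplicities) are λ = -5 with multiplicity 4.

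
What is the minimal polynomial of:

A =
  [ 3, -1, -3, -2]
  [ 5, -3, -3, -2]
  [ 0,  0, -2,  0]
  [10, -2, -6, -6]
x^2 + 4*x + 4

The characteristic polynomial is χ_A(x) = (x + 2)^4, so the eigenvalues are known. The minimal polynomial is
  m_A(x) = Π_λ (x − λ)^{k_λ}
where k_λ is the size of the *largest* Jordan block for λ (equivalently, the smallest k with (A − λI)^k v = 0 for every generalised eigenvector v of λ).

  λ = -2: largest Jordan block has size 2, contributing (x + 2)^2

So m_A(x) = (x + 2)^2 = x^2 + 4*x + 4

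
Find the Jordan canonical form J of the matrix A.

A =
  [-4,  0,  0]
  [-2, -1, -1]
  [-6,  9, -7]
J_2(-4) ⊕ J_1(-4)

The characteristic polynomial is
  det(x·I − A) = x^3 + 12*x^2 + 48*x + 64 = (x + 4)^3

Eigenvalues and multiplicities (the geometric multiplicity of λ is n − rank(A − λI), which equals the number of Jordan blocks for λ):
  λ = -4: algebraic multiplicity = 3, geometric multiplicity = 2

Determining the block sizes for each eigenvalue:
  λ = -4: 2 blocks summing to 3 forces exactly one block of size 2 and the rest size 1 → block sizes [2, 1]

Assembling the blocks gives a Jordan form
J =
  [-4,  1,  0]
  [ 0, -4,  0]
  [ 0,  0, -4]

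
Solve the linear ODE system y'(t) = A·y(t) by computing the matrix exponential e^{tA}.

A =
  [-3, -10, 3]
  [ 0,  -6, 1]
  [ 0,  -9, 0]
e^{tA} =
  [exp(-3*t), 3*t^2*exp(-3*t)/2 - 10*t*exp(-3*t), -t^2*exp(-3*t)/2 + 3*t*exp(-3*t)]
  [0, -3*t*exp(-3*t) + exp(-3*t), t*exp(-3*t)]
  [0, -9*t*exp(-3*t), 3*t*exp(-3*t) + exp(-3*t)]

Strategy: write A = P · J · P⁻¹ where J is a Jordan canonical form, so e^{tA} = P · e^{tJ} · P⁻¹, and e^{tJ} can be computed block-by-block.

A has Jordan form
J =
  [-3,  1,  0]
  [ 0, -3,  1]
  [ 0,  0, -3]
(up to reordering of blocks).

Per-block formulas:
  For a 3×3 Jordan block J_3(-3): exp(t · J_3(-3)) = e^(-3t)·(I + t·N + (t^2/2)·N^2), where N is the 3×3 nilpotent shift.

After assembling e^{tJ} and conjugating by P, we get:

e^{tA} =
  [exp(-3*t), 3*t^2*exp(-3*t)/2 - 10*t*exp(-3*t), -t^2*exp(-3*t)/2 + 3*t*exp(-3*t)]
  [0, -3*t*exp(-3*t) + exp(-3*t), t*exp(-3*t)]
  [0, -9*t*exp(-3*t), 3*t*exp(-3*t) + exp(-3*t)]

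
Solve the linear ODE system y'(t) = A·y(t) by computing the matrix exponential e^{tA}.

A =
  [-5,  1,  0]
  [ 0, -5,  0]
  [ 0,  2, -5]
e^{tA} =
  [exp(-5*t), t*exp(-5*t), 0]
  [0, exp(-5*t), 0]
  [0, 2*t*exp(-5*t), exp(-5*t)]

Strategy: write A = P · J · P⁻¹ where J is a Jordan canonical form, so e^{tA} = P · e^{tJ} · P⁻¹, and e^{tJ} can be computed block-by-block.

A has Jordan form
J =
  [-5,  1,  0]
  [ 0, -5,  0]
  [ 0,  0, -5]
(up to reordering of blocks).

Per-block formulas:
  For a 2×2 Jordan block J_2(-5): exp(t · J_2(-5)) = e^(-5t)·(I + t·N), where N is the 2×2 nilpotent shift.
  For a 1×1 block at λ = -5: exp(t · [-5]) = [e^(-5t)].

After assembling e^{tJ} and conjugating by P, we get:

e^{tA} =
  [exp(-5*t), t*exp(-5*t), 0]
  [0, exp(-5*t), 0]
  [0, 2*t*exp(-5*t), exp(-5*t)]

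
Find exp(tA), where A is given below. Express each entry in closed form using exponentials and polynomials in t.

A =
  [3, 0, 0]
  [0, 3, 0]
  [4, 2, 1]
e^{tA} =
  [exp(3*t), 0, 0]
  [0, exp(3*t), 0]
  [2*exp(3*t) - 2*exp(t), exp(3*t) - exp(t), exp(t)]

Strategy: write A = P · J · P⁻¹ where J is a Jordan canonical form, so e^{tA} = P · e^{tJ} · P⁻¹, and e^{tJ} can be computed block-by-block.

A has Jordan form
J =
  [1, 0, 0]
  [0, 3, 0]
  [0, 0, 3]
(up to reordering of blocks).

Per-block formulas:
  For a 1×1 block at λ = 3: exp(t · [3]) = [e^(3t)].
  For a 1×1 block at λ = 1: exp(t · [1]) = [e^(1t)].

After assembling e^{tJ} and conjugating by P, we get:

e^{tA} =
  [exp(3*t), 0, 0]
  [0, exp(3*t), 0]
  [2*exp(3*t) - 2*exp(t), exp(3*t) - exp(t), exp(t)]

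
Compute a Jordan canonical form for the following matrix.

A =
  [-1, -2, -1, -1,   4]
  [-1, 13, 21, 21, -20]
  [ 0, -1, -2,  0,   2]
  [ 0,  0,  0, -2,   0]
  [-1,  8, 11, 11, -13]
J_3(-2) ⊕ J_1(-2) ⊕ J_1(3)

The characteristic polynomial is
  det(x·I − A) = x^5 + 5*x^4 - 40*x^2 - 80*x - 48 = (x - 3)*(x + 2)^4

Eigenvalues and multiplicities (the geometric multiplicity of λ is n − rank(A − λI), which equals the number of Jordan blocks for λ):
  λ = -2: algebraic multiplicity = 4, geometric multiplicity = 2
  λ = 3: algebraic multiplicity = 1, geometric multiplicity = 1

Determining the block sizes for each eigenvalue:
  λ = -2: with am = 4 and gm = 2, the partition is not yet determined (e.g. several partitions of 4 into 2 parts exist). Let N = A − (-2)·I. Computing rank(N^1) = 3, rank(N^2) = 2, rank(N^3) = 1; the number of blocks of size ≥ j is rank(N^{j−1}) − rank(N^j), giving [2, 1, 1]. So we have 1 block(s) of size 3, 1 block(s) of size 1 → block sizes [3, 1]
  λ = 3: one block (gm = 1), so the single block has size am = 1 → block sizes [1]

Assembling the blocks gives a Jordan form
J =
  [-2,  1,  0,  0, 0]
  [ 0, -2,  1,  0, 0]
  [ 0,  0, -2,  0, 0]
  [ 0,  0,  0, -2, 0]
  [ 0,  0,  0,  0, 3]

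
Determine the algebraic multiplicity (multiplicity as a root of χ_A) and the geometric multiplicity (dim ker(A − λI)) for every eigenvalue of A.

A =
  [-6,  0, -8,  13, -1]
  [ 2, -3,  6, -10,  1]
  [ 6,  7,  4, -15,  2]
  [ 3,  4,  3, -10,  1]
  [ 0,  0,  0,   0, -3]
λ = -4: alg = 3, geom = 1; λ = -3: alg = 2, geom = 1

Step 1 — factor the characteristic polynomial to read off the algebraic multiplicities:
  χ_A(x) = (x + 3)^2*(x + 4)^3

Step 2 — compute geometric multiplicities via the rank-nullity identity g(λ) = n − rank(A − λI):
  rank(A − (-4)·I) = 4, so dim ker(A − (-4)·I) = n − 4 = 1
  rank(A − (-3)·I) = 4, so dim ker(A − (-3)·I) = n − 4 = 1

Summary:
  λ = -4: algebraic multiplicity = 3, geometric multiplicity = 1
  λ = -3: algebraic multiplicity = 2, geometric multiplicity = 1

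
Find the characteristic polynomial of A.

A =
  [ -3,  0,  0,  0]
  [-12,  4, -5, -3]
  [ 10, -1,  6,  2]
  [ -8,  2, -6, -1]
x^4 - 6*x^3 + 54*x - 81

Expanding det(x·I − A) (e.g. by cofactor expansion or by noting that A is similar to its Jordan form J, which has the same characteristic polynomial as A) gives
  χ_A(x) = x^4 - 6*x^3 + 54*x - 81
which factors as (x - 3)^3*(x + 3). The eigenvalues (with algebraic multiplicities) are λ = -3 with multiplicity 1, λ = 3 with multiplicity 3.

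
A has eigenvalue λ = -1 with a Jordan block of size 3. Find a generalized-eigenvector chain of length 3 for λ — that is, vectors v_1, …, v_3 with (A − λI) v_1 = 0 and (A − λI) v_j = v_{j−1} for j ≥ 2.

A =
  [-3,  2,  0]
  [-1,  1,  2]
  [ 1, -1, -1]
A Jordan chain for λ = -1 of length 3:
v_1 = (2, 2, -1)ᵀ
v_2 = (-2, -1, 1)ᵀ
v_3 = (1, 0, 0)ᵀ

Let N = A − (-1)·I. We want v_3 with N^3 v_3 = 0 but N^2 v_3 ≠ 0; then v_{j-1} := N · v_j for j = 3, …, 2.

Pick v_3 = (1, 0, 0)ᵀ.
Then v_2 = N · v_3 = (-2, -1, 1)ᵀ.
Then v_1 = N · v_2 = (2, 2, -1)ᵀ.

Sanity check: (A − (-1)·I) v_1 = (0, 0, 0)ᵀ = 0. ✓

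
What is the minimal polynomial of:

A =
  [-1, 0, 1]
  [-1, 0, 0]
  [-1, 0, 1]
x^3

The characteristic polynomial is χ_A(x) = x^3, so the eigenvalues are known. The minimal polynomial is
  m_A(x) = Π_λ (x − λ)^{k_λ}
where k_λ is the size of the *largest* Jordan block for λ (equivalently, the smallest k with (A − λI)^k v = 0 for every generalised eigenvector v of λ).

  λ = 0: largest Jordan block has size 3, contributing (x − 0)^3

So m_A(x) = x^3 = x^3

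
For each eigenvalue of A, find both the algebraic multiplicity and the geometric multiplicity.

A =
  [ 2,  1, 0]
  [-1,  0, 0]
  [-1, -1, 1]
λ = 1: alg = 3, geom = 2

Step 1 — factor the characteristic polynomial to read off the algebraic multiplicities:
  χ_A(x) = (x - 1)^3

Step 2 — compute geometric multiplicities via the rank-nullity identity g(λ) = n − rank(A − λI):
  rank(A − (1)·I) = 1, so dim ker(A − (1)·I) = n − 1 = 2

Summary:
  λ = 1: algebraic multiplicity = 3, geometric multiplicity = 2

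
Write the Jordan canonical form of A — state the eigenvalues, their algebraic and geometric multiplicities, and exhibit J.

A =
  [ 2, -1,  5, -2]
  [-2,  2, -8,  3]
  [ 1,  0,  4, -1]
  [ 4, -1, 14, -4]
J_2(1) ⊕ J_2(1)

The characteristic polynomial is
  det(x·I − A) = x^4 - 4*x^3 + 6*x^2 - 4*x + 1 = (x - 1)^4

Eigenvalues and multiplicities (the geometric multiplicity of λ is n − rank(A − λI), which equals the number of Jordan blocks for λ):
  λ = 1: algebraic multiplicity = 4, geometric multiplicity = 2

Determining the block sizes for each eigenvalue:
  λ = 1: with am = 4 and gm = 2, the partition is not yet determined (e.g. several partitions of 4 into 2 parts exist). Let N = A − (1)·I. Computing rank(N^1) = 2, rank(N^2) = 0; the number of blocks of size ≥ j is rank(N^{j−1}) − rank(N^j), giving [2, 2]. So we have 2 block(s) of size 2 → block sizes [2, 2]

Assembling the blocks gives a Jordan form
J =
  [1, 1, 0, 0]
  [0, 1, 0, 0]
  [0, 0, 1, 1]
  [0, 0, 0, 1]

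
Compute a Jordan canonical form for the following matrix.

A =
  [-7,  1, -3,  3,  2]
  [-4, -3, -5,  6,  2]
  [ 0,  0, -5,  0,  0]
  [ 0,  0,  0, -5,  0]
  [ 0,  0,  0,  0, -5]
J_3(-5) ⊕ J_1(-5) ⊕ J_1(-5)

The characteristic polynomial is
  det(x·I − A) = x^5 + 25*x^4 + 250*x^3 + 1250*x^2 + 3125*x + 3125 = (x + 5)^5

Eigenvalues and multiplicities (the geometric multiplicity of λ is n − rank(A − λI), which equals the number of Jordan blocks for λ):
  λ = -5: algebraic multiplicity = 5, geometric multiplicity = 3

Determining the block sizes for each eigenvalue:
  λ = -5: with am = 5 and gm = 3, the partition is not yet determined (e.g. several partitions of 5 into 3 parts exist). Let N = A − (-5)·I. Computing rank(N^1) = 2, rank(N^2) = 1, rank(N^3) = 0; the number of blocks of size ≥ j is rank(N^{j−1}) − rank(N^j), giving [3, 1, 1]. So we have 1 block(s) of size 3, 2 block(s) of size 1 → block sizes [3, 1, 1]

Assembling the blocks gives a Jordan form
J =
  [-5,  1,  0,  0,  0]
  [ 0, -5,  1,  0,  0]
  [ 0,  0, -5,  0,  0]
  [ 0,  0,  0, -5,  0]
  [ 0,  0,  0,  0, -5]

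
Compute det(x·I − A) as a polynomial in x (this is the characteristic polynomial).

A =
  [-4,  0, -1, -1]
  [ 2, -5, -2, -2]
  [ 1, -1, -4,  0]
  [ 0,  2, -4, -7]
x^4 + 20*x^3 + 150*x^2 + 500*x + 625

Expanding det(x·I − A) (e.g. by cofactor expansion or by noting that A is similar to its Jordan form J, which has the same characteristic polynomial as A) gives
  χ_A(x) = x^4 + 20*x^3 + 150*x^2 + 500*x + 625
which factors as (x + 5)^4. The eigenvalues (with algebraic multiplicities) are λ = -5 with multiplicity 4.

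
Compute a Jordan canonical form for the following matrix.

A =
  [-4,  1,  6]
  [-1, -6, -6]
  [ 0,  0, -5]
J_2(-5) ⊕ J_1(-5)

The characteristic polynomial is
  det(x·I − A) = x^3 + 15*x^2 + 75*x + 125 = (x + 5)^3

Eigenvalues and multiplicities (the geometric multiplicity of λ is n − rank(A − λI), which equals the number of Jordan blocks for λ):
  λ = -5: algebraic multiplicity = 3, geometric multiplicity = 2

Determining the block sizes for each eigenvalue:
  λ = -5: 2 blocks summing to 3 forces exactly one block of size 2 and the rest size 1 → block sizes [2, 1]

Assembling the blocks gives a Jordan form
J =
  [-5,  1,  0]
  [ 0, -5,  0]
  [ 0,  0, -5]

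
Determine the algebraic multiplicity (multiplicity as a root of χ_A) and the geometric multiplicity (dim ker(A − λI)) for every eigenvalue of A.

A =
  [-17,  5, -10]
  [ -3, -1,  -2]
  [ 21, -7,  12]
λ = -2: alg = 3, geom = 2

Step 1 — factor the characteristic polynomial to read off the algebraic multiplicities:
  χ_A(x) = (x + 2)^3

Step 2 — compute geometric multiplicities via the rank-nullity identity g(λ) = n − rank(A − λI):
  rank(A − (-2)·I) = 1, so dim ker(A − (-2)·I) = n − 1 = 2

Summary:
  λ = -2: algebraic multiplicity = 3, geometric multiplicity = 2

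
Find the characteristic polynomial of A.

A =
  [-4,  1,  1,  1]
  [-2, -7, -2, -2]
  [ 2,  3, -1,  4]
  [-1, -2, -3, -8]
x^4 + 20*x^3 + 150*x^2 + 500*x + 625

Expanding det(x·I − A) (e.g. by cofactor expansion or by noting that A is similar to its Jordan form J, which has the same characteristic polynomial as A) gives
  χ_A(x) = x^4 + 20*x^3 + 150*x^2 + 500*x + 625
which factors as (x + 5)^4. The eigenvalues (with algebraic multiplicities) are λ = -5 with multiplicity 4.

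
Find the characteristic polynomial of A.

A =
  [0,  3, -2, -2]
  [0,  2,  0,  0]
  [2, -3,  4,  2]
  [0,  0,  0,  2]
x^4 - 8*x^3 + 24*x^2 - 32*x + 16

Expanding det(x·I − A) (e.g. by cofactor expansion or by noting that A is similar to its Jordan form J, which has the same characteristic polynomial as A) gives
  χ_A(x) = x^4 - 8*x^3 + 24*x^2 - 32*x + 16
which factors as (x - 2)^4. The eigenvalues (with algebraic multiplicities) are λ = 2 with multiplicity 4.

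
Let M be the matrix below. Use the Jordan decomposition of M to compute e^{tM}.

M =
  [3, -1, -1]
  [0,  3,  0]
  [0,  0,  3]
e^{tM} =
  [exp(3*t), -t*exp(3*t), -t*exp(3*t)]
  [0, exp(3*t), 0]
  [0, 0, exp(3*t)]

Strategy: write M = P · J · P⁻¹ where J is a Jordan canonical form, so e^{tM} = P · e^{tJ} · P⁻¹, and e^{tJ} can be computed block-by-block.

M has Jordan form
J =
  [3, 1, 0]
  [0, 3, 0]
  [0, 0, 3]
(up to reordering of blocks).

Per-block formulas:
  For a 2×2 Jordan block J_2(3): exp(t · J_2(3)) = e^(3t)·(I + t·N), where N is the 2×2 nilpotent shift.
  For a 1×1 block at λ = 3: exp(t · [3]) = [e^(3t)].

After assembling e^{tJ} and conjugating by P, we get:

e^{tM} =
  [exp(3*t), -t*exp(3*t), -t*exp(3*t)]
  [0, exp(3*t), 0]
  [0, 0, exp(3*t)]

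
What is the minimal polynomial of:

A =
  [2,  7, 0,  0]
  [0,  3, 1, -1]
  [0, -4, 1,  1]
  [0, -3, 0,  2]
x^3 - 6*x^2 + 12*x - 8

The characteristic polynomial is χ_A(x) = (x - 2)^4, so the eigenvalues are known. The minimal polynomial is
  m_A(x) = Π_λ (x − λ)^{k_λ}
where k_λ is the size of the *largest* Jordan block for λ (equivalently, the smallest k with (A − λI)^k v = 0 for every generalised eigenvector v of λ).

  λ = 2: largest Jordan block has size 3, contributing (x − 2)^3

So m_A(x) = (x - 2)^3 = x^3 - 6*x^2 + 12*x - 8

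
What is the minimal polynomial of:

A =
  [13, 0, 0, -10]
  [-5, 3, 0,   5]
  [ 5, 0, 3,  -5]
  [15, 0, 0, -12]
x^2 - x - 6

The characteristic polynomial is χ_A(x) = (x - 3)^3*(x + 2), so the eigenvalues are known. The minimal polynomial is
  m_A(x) = Π_λ (x − λ)^{k_λ}
where k_λ is the size of the *largest* Jordan block for λ (equivalently, the smallest k with (A − λI)^k v = 0 for every generalised eigenvector v of λ).

  λ = -2: largest Jordan block has size 1, contributing (x + 2)
  λ = 3: largest Jordan block has size 1, contributing (x − 3)

So m_A(x) = (x - 3)*(x + 2) = x^2 - x - 6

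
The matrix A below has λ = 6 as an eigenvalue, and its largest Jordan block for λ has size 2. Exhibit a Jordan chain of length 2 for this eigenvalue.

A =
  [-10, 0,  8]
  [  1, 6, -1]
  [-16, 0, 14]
A Jordan chain for λ = 6 of length 2:
v_1 = (0, -1, 0)ᵀ
v_2 = (1, 0, 2)ᵀ

Let N = A − (6)·I. We want v_2 with N^2 v_2 = 0 but N^1 v_2 ≠ 0; then v_{j-1} := N · v_j for j = 2, …, 2.

Pick v_2 = (1, 0, 2)ᵀ.
Then v_1 = N · v_2 = (0, -1, 0)ᵀ.

Sanity check: (A − (6)·I) v_1 = (0, 0, 0)ᵀ = 0. ✓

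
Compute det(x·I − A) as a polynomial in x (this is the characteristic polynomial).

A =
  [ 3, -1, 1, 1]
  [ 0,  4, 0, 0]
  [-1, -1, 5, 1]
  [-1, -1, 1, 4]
x^4 - 16*x^3 + 96*x^2 - 256*x + 256

Expanding det(x·I − A) (e.g. by cofactor expansion or by noting that A is similar to its Jordan form J, which has the same characteristic polynomial as A) gives
  χ_A(x) = x^4 - 16*x^3 + 96*x^2 - 256*x + 256
which factors as (x - 4)^4. The eigenvalues (with algebraic multiplicities) are λ = 4 with multiplicity 4.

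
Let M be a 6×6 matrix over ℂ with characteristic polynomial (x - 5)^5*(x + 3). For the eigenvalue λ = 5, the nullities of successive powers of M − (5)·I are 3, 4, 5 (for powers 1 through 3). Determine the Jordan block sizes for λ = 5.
Block sizes for λ = 5: [3, 1, 1]

From the dimensions of kernels of powers, the number of Jordan blocks of size at least j is d_j − d_{j−1} where d_j = dim ker(N^j) (with d_0 = 0). Computing the differences gives [3, 1, 1].
The number of blocks of size exactly k is (#blocks of size ≥ k) − (#blocks of size ≥ k + 1), so the partition is: 2 block(s) of size 1, 1 block(s) of size 3.
In nonincreasing order the block sizes are [3, 1, 1].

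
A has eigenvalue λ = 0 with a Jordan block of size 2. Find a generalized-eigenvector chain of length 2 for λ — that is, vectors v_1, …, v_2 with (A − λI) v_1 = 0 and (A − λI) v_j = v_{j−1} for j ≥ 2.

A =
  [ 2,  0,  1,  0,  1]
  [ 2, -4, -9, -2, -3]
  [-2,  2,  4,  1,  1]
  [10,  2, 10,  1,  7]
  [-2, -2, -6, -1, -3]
A Jordan chain for λ = 0 of length 2:
v_1 = (2, 2, -2, 10, -2)ᵀ
v_2 = (1, 0, 0, 0, 0)ᵀ

Let N = A − (0)·I. We want v_2 with N^2 v_2 = 0 but N^1 v_2 ≠ 0; then v_{j-1} := N · v_j for j = 2, …, 2.

Pick v_2 = (1, 0, 0, 0, 0)ᵀ.
Then v_1 = N · v_2 = (2, 2, -2, 10, -2)ᵀ.

Sanity check: (A − (0)·I) v_1 = (0, 0, 0, 0, 0)ᵀ = 0. ✓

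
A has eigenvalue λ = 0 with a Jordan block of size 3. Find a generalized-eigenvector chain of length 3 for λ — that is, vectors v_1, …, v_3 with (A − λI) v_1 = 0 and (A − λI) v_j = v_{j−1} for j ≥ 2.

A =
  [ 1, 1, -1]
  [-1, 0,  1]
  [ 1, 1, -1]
A Jordan chain for λ = 0 of length 3:
v_1 = (-1, 0, -1)ᵀ
v_2 = (1, -1, 1)ᵀ
v_3 = (1, 0, 0)ᵀ

Let N = A − (0)·I. We want v_3 with N^3 v_3 = 0 but N^2 v_3 ≠ 0; then v_{j-1} := N · v_j for j = 3, …, 2.

Pick v_3 = (1, 0, 0)ᵀ.
Then v_2 = N · v_3 = (1, -1, 1)ᵀ.
Then v_1 = N · v_2 = (-1, 0, -1)ᵀ.

Sanity check: (A − (0)·I) v_1 = (0, 0, 0)ᵀ = 0. ✓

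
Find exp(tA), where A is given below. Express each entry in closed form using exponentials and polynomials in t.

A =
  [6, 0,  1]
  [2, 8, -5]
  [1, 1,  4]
e^{tA} =
  [t^2*exp(6*t)/2 + exp(6*t), t^2*exp(6*t)/2, -t^2*exp(6*t) + t*exp(6*t)]
  [-t^2*exp(6*t)/2 + 2*t*exp(6*t), -t^2*exp(6*t)/2 + 2*t*exp(6*t) + exp(6*t), t^2*exp(6*t) - 5*t*exp(6*t)]
  [t*exp(6*t), t*exp(6*t), -2*t*exp(6*t) + exp(6*t)]

Strategy: write A = P · J · P⁻¹ where J is a Jordan canonical form, so e^{tA} = P · e^{tJ} · P⁻¹, and e^{tJ} can be computed block-by-block.

A has Jordan form
J =
  [6, 1, 0]
  [0, 6, 1]
  [0, 0, 6]
(up to reordering of blocks).

Per-block formulas:
  For a 3×3 Jordan block J_3(6): exp(t · J_3(6)) = e^(6t)·(I + t·N + (t^2/2)·N^2), where N is the 3×3 nilpotent shift.

After assembling e^{tJ} and conjugating by P, we get:

e^{tA} =
  [t^2*exp(6*t)/2 + exp(6*t), t^2*exp(6*t)/2, -t^2*exp(6*t) + t*exp(6*t)]
  [-t^2*exp(6*t)/2 + 2*t*exp(6*t), -t^2*exp(6*t)/2 + 2*t*exp(6*t) + exp(6*t), t^2*exp(6*t) - 5*t*exp(6*t)]
  [t*exp(6*t), t*exp(6*t), -2*t*exp(6*t) + exp(6*t)]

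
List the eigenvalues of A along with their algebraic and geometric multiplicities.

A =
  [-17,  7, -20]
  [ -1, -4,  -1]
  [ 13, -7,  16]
λ = -4: alg = 2, geom = 1; λ = 3: alg = 1, geom = 1

Step 1 — factor the characteristic polynomial to read off the algebraic multiplicities:
  χ_A(x) = (x - 3)*(x + 4)^2

Step 2 — compute geometric multiplicities via the rank-nullity identity g(λ) = n − rank(A − λI):
  rank(A − (-4)·I) = 2, so dim ker(A − (-4)·I) = n − 2 = 1
  rank(A − (3)·I) = 2, so dim ker(A − (3)·I) = n − 2 = 1

Summary:
  λ = -4: algebraic multiplicity = 2, geometric multiplicity = 1
  λ = 3: algebraic multiplicity = 1, geometric multiplicity = 1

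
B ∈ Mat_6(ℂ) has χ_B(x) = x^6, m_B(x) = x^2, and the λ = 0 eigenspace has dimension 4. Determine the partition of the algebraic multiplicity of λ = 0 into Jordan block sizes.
Block sizes for λ = 0: [2, 2, 1, 1]

Step 1 — from the characteristic polynomial, algebraic multiplicity of λ = 0 is 6. From dim ker(B − (0)·I) = 4, there are exactly 4 Jordan blocks for λ = 0.
Step 2 — from the minimal polynomial, the factor (x − 0)^2 tells us the largest block for λ = 0 has size 2.
Step 3 — with total size 6, 4 blocks, and largest block 2, the block sizes (in nonincreasing order) are [2, 2, 1, 1].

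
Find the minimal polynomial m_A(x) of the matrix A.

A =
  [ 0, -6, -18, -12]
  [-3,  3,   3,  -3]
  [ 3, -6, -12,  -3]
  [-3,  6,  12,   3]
x^2 + 3*x

The characteristic polynomial is χ_A(x) = x^2*(x + 3)^2, so the eigenvalues are known. The minimal polynomial is
  m_A(x) = Π_λ (x − λ)^{k_λ}
where k_λ is the size of the *largest* Jordan block for λ (equivalently, the smallest k with (A − λI)^k v = 0 for every generalised eigenvector v of λ).

  λ = -3: largest Jordan block has size 1, contributing (x + 3)
  λ = 0: largest Jordan block has size 1, contributing (x − 0)

So m_A(x) = x*(x + 3) = x^2 + 3*x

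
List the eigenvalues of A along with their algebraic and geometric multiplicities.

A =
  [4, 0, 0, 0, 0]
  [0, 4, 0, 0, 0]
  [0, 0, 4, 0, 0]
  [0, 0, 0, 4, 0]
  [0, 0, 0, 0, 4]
λ = 4: alg = 5, geom = 5

Step 1 — factor the characteristic polynomial to read off the algebraic multiplicities:
  χ_A(x) = (x - 4)^5

Step 2 — compute geometric multiplicities via the rank-nullity identity g(λ) = n − rank(A − λI):
  rank(A − (4)·I) = 0, so dim ker(A − (4)·I) = n − 0 = 5

Summary:
  λ = 4: algebraic multiplicity = 5, geometric multiplicity = 5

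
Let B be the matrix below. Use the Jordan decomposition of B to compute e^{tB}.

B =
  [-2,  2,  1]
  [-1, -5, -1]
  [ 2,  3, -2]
e^{tB} =
  [t^2*exp(-3*t)/2 + t*exp(-3*t) + exp(-3*t), t^2*exp(-3*t)/2 + 2*t*exp(-3*t), t*exp(-3*t)]
  [-t^2*exp(-3*t)/2 - t*exp(-3*t), -t^2*exp(-3*t)/2 - 2*t*exp(-3*t) + exp(-3*t), -t*exp(-3*t)]
  [t^2*exp(-3*t)/2 + 2*t*exp(-3*t), t^2*exp(-3*t)/2 + 3*t*exp(-3*t), t*exp(-3*t) + exp(-3*t)]

Strategy: write B = P · J · P⁻¹ where J is a Jordan canonical form, so e^{tB} = P · e^{tJ} · P⁻¹, and e^{tJ} can be computed block-by-block.

B has Jordan form
J =
  [-3,  1,  0]
  [ 0, -3,  1]
  [ 0,  0, -3]
(up to reordering of blocks).

Per-block formulas:
  For a 3×3 Jordan block J_3(-3): exp(t · J_3(-3)) = e^(-3t)·(I + t·N + (t^2/2)·N^2), where N is the 3×3 nilpotent shift.

After assembling e^{tJ} and conjugating by P, we get:

e^{tB} =
  [t^2*exp(-3*t)/2 + t*exp(-3*t) + exp(-3*t), t^2*exp(-3*t)/2 + 2*t*exp(-3*t), t*exp(-3*t)]
  [-t^2*exp(-3*t)/2 - t*exp(-3*t), -t^2*exp(-3*t)/2 - 2*t*exp(-3*t) + exp(-3*t), -t*exp(-3*t)]
  [t^2*exp(-3*t)/2 + 2*t*exp(-3*t), t^2*exp(-3*t)/2 + 3*t*exp(-3*t), t*exp(-3*t) + exp(-3*t)]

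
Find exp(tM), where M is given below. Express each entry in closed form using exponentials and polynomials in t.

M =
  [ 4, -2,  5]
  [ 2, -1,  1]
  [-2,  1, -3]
e^{tM} =
  [t^2 + 4*t + 1, -t^2/2 - 2*t, 3*t^2/2 + 5*t]
  [2*t^2 + 2*t, -t^2 - t + 1, 3*t^2 + t]
  [-2*t, t, 1 - 3*t]

Strategy: write M = P · J · P⁻¹ where J is a Jordan canonical form, so e^{tM} = P · e^{tJ} · P⁻¹, and e^{tJ} can be computed block-by-block.

M has Jordan form
J =
  [0, 1, 0]
  [0, 0, 1]
  [0, 0, 0]
(up to reordering of blocks).

Per-block formulas:
  For a 3×3 Jordan block J_3(0): exp(t · J_3(0)) = e^(0t)·(I + t·N + (t^2/2)·N^2), where N is the 3×3 nilpotent shift.

After assembling e^{tJ} and conjugating by P, we get:

e^{tM} =
  [t^2 + 4*t + 1, -t^2/2 - 2*t, 3*t^2/2 + 5*t]
  [2*t^2 + 2*t, -t^2 - t + 1, 3*t^2 + t]
  [-2*t, t, 1 - 3*t]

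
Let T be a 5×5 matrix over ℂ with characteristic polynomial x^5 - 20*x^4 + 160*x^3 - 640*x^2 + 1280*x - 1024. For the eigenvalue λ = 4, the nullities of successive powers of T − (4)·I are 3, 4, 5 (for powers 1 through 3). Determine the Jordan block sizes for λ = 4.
Block sizes for λ = 4: [3, 1, 1]

From the dimensions of kernels of powers, the number of Jordan blocks of size at least j is d_j − d_{j−1} where d_j = dim ker(N^j) (with d_0 = 0). Computing the differences gives [3, 1, 1].
The number of blocks of size exactly k is (#blocks of size ≥ k) − (#blocks of size ≥ k + 1), so the partition is: 2 block(s) of size 1, 1 block(s) of size 3.
In nonincreasing order the block sizes are [3, 1, 1].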